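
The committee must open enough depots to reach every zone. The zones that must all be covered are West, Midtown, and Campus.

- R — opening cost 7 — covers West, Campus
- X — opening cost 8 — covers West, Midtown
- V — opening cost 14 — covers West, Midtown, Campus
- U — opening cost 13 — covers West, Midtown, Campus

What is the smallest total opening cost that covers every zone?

The greedy cost-per-new-zone heuristic would pick R and X for 15, but a cheaper cover exists.
U alone covers West, Midtown, Campus — every zone.
Total opening cost: 13.
No cover costs less than 13.

13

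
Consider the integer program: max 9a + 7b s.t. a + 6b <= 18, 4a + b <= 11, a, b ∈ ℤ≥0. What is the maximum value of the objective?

The continuous relaxation peaks at (2.09, 2.65) with value 37.35; rounding to a feasible lattice point costs some objective.
(a,b)=(2,2): 1·2+6·2=14≤18, 4·2+1·2=10≤11, objective 32.
(a,b)=(2,1): 1·2+6·1=8≤18, 4·2+1·1=9≤11, objective 25.
Maximum is 32 at (a,b)=(2,2).

32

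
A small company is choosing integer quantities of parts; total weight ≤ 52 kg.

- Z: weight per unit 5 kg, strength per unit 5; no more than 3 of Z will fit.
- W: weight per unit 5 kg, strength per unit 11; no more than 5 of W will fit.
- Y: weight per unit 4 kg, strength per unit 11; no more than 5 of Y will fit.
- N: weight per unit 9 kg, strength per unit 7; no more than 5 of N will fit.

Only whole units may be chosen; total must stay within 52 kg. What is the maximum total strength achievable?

Y has the best ratio (11/4); taking only Y gives at most 5×11 = 55 (stopped by the supply cap of 5).
Mixing does better — 1×Z, 5×W, and 5×Y: weight 50 ≤ 52, strength 1·5 + 5·11 + 5·11 = 115.

115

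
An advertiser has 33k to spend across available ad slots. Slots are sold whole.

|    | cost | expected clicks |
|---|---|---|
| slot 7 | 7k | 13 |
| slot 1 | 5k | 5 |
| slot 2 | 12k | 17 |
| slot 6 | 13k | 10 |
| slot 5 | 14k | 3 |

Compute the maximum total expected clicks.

40

This is a 0-1 knapsack instance.
Allowing fractional choices, the relaxed optimum would be about 41.9, but ad slots are indivisible.
slot 7 + slot 2 + slot 5: cost 7 + 12 + 14 = 33 ≤ 33, expected clicks 13 + 17 + 3 = 33.
slot 7 + slot 2 + slot 6: cost 7 + 12 + 13 = 32 ≤ 33, expected clicks 13 + 17 + 10 = 40.
slot 7 + slot 1 + slot 2: cost 7 + 5 + 12 = 24 ≤ 33, expected clicks 13 + 5 + 17 = 35.
Best is slot 7, slot 2, and slot 6 with total expected clicks 40.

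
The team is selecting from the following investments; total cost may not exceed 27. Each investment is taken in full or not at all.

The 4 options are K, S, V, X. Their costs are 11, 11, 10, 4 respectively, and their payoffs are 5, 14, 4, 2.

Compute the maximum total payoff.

21

This is a 0-1 knapsack instance.
Allowing fractional choices, the relaxed optimum would be about 21.4, but investments are indivisible.
K + S + X: cost 11 + 11 + 4 = 26 ≤ 27, payoff 5 + 14 + 2 = 21.
S + V + X: cost 11 + 10 + 4 = 25 ≤ 27, payoff 14 + 4 + 2 = 20.
Best is K, S, and X with total payoff 21.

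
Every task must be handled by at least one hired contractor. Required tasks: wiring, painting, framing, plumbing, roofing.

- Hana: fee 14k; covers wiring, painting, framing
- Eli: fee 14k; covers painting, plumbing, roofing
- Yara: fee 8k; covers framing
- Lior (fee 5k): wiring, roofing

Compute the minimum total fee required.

27

The greedy cost-per-new-task heuristic would pick Lior, Hana, and Eli for 33, but a cheaper cover exists.
Choose Eli, Yara, and Lior: together they cover wiring, painting, framing, plumbing, roofing — every task.
Total fee: 14 + 8 + 5 = 27.
No cover costs less than 27.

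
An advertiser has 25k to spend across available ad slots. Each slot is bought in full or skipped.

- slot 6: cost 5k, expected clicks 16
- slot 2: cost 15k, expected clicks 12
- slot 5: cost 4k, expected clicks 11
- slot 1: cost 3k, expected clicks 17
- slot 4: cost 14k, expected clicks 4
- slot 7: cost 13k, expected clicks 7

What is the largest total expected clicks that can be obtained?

Allowing fractional choices, the relaxed optimum would be about 54.4, but ad slots are indivisible.
slot 6 + slot 2 + slot 1: cost 5 + 15 + 3 = 23 ≤ 25, expected clicks 16 + 12 + 17 = 45.
slot 6 + slot 5 + slot 1 + slot 7: cost 5 + 4 + 3 + 13 = 25 ≤ 25, expected clicks 16 + 11 + 17 + 7 = 51.
Best is slot 6, slot 5, slot 1, and slot 7 with total expected clicks 51.

51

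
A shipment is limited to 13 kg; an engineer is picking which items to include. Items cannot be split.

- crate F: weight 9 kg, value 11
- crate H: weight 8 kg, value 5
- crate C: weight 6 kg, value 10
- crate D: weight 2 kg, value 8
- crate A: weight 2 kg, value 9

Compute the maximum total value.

Treat it as a binary knapsack problem.
crate H + crate D + crate A: weight 8 + 2 + 2 = 12 ≤ 13, value 5 + 8 + 9 = 22.
crate F + crate D + crate A: weight 9 + 2 + 2 = 13 ≤ 13, value 11 + 8 + 9 = 28.
crate C + crate D + crate A: weight 6 + 2 + 2 = 10 ≤ 13, value 10 + 8 + 9 = 27.
Best is crate F, crate D, and crate A with total value 28.

28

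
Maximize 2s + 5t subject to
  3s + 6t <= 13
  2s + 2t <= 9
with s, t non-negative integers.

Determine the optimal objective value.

10

The continuous relaxation peaks at (0, 2.17) with value 10.83; rounding to a feasible lattice point costs some objective.
(s,t)=(0,2): 3·0+6·2=12≤13, 2·0+2·2=4≤9, objective 10.
(s,t)=(1,1): 3·1+6·1=9≤13, 2·1+2·1=4≤9, objective 7.
(s,t)=(0,1): 3·0+6·1=6≤13, 2·0+2·1=2≤9, objective 5.
Maximum is 10 at (s,t)=(0,2).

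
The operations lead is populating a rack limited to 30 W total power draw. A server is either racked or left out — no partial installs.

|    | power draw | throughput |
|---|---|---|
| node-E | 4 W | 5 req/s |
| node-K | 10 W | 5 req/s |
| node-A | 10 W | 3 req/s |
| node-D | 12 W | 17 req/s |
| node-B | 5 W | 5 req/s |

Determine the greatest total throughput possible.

node-E + node-D + node-B: power draw 4 + 12 + 5 = 21 ≤ 30, throughput 5 + 17 + 5 = 27.
node-E + node-K + node-D: power draw 4 + 10 + 12 = 26 ≤ 30, throughput 5 + 5 + 17 = 27.
node-K + node-D + node-B: power draw 10 + 12 + 5 = 27 ≤ 30, throughput 5 + 17 + 5 = 27.
The maximum throughput is 27; one optimal choice is node-E, node-D, and node-B.

27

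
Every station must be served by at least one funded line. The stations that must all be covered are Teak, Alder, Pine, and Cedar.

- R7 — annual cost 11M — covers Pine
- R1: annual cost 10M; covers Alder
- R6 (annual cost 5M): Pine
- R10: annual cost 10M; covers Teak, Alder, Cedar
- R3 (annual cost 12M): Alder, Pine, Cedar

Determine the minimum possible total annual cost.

This is a weighted set-cover instance.
Choose R6 and R10: together they cover Teak, Alder, Pine, Cedar — every station.
Total annual cost: 5 + 10 = 15.
No cover costs less than 15.

15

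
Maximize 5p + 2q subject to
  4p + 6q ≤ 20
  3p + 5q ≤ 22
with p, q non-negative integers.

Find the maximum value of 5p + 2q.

25

(p,q)=(5,0): 4·5+6·0=20≤20, 3·5+5·0=15≤22, objective 25.
(p,q)=(4,0): 4·4+6·0=16≤20, 3·4+5·0=12≤22, objective 20.
The best lattice point is (5,0), giving 25.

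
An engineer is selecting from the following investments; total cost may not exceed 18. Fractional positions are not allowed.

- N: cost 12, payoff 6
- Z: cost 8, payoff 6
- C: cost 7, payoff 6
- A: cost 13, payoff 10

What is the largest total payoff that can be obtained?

12

This is an integer program with binary decision variables.
C: cost 7 ≤ 18, payoff 6.
Z + C: cost 8 + 7 = 15 ≤ 18, payoff 6 + 6 = 12.
A: cost 13 ≤ 18, payoff 10.
Best is Z and C with total payoff 12.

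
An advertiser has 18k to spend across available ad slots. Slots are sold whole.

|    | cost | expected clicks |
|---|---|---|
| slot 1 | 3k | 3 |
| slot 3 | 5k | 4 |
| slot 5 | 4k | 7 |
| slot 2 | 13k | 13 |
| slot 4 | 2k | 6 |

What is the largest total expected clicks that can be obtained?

Allowing fractional choices, the relaxed optimum would be about 25.0, but ad slots are indivisible.
slot 1 + slot 3 + slot 5 + slot 4: cost 3 + 5 + 4 + 2 = 14 ≤ 18, expected clicks 3 + 4 + 7 + 6 = 20.
slot 1 + slot 2 + slot 4: cost 3 + 13 + 2 = 18 ≤ 18, expected clicks 3 + 13 + 6 = 22.
Best is slot 1, slot 2, and slot 4 with total expected clicks 22.

22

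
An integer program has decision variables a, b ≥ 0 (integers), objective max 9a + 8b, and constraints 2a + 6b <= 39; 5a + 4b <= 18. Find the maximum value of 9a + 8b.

Relaxing integrality, the LP optimum is 36.00 at (a,b) = (0, 4.5), which is not an integer point.
(a,b)=(2,2) is feasible, giving 34.
(a,b)=(1,3) is feasible, giving 33.
(a,b)=(0,4) is feasible, giving 32.
No feasible integer point exceeds 34.

34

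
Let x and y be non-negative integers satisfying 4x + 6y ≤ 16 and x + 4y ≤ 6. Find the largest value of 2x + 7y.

11

Relaxing integrality, the LP optimum is 11.20 at (x,y) = (2.8, 0.8), which is not an integer point.
(x,y)=(2,1): 4·2+6·1=14≤16, 1·2+4·1=6≤6, objective 11.
(x,y)=(1,1): 4·1+6·1=10≤16, 1·1+4·1=5≤6, objective 9.
(x,y)=(3,0): 4·3+6·0=12≤16, 1·3+4·0=3≤6, objective 6.
Maximum is 11 at (x,y)=(2,1).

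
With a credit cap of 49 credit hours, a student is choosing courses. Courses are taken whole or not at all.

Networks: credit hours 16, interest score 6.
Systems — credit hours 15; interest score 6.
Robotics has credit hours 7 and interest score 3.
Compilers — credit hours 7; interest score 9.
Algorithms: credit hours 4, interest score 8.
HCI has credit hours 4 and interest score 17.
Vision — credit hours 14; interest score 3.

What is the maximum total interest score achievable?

46

This is an integer program with binary decision variables.
Networks + Robotics + Compilers + Algorithms + HCI: credit hours 16 + 7 + 7 + 4 + 4 = 38 ≤ 49, interest score 6 + 3 + 9 + 8 + 17 = 43.
Systems + Robotics + Compilers + Algorithms + HCI: credit hours 15 + 7 + 7 + 4 + 4 = 37 ≤ 49, interest score 6 + 3 + 9 + 8 + 17 = 43.
Networks + Systems + Compilers + Algorithms + HCI: credit hours 16 + 15 + 7 + 4 + 4 = 46 ≤ 49, interest score 6 + 6 + 9 + 8 + 17 = 46.
Best is Networks, Systems, Compilers, Algorithms, and HCI with total interest score 46.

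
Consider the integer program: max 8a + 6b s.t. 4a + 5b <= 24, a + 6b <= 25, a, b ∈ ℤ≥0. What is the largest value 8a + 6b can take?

48

(a,b)=(6,0): 4·6+5·0=24≤24, 1·6+6·0=6≤25, objective 48.
(a,b)=(5,0): 4·5+5·0=20≤24, 1·5+6·0=5≤25, objective 40.
Maximum is 48 at (a,b)=(6,0).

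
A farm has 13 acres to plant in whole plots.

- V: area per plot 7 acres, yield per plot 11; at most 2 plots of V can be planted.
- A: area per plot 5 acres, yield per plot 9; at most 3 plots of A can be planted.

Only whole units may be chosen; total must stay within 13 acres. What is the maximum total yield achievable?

Take 1×V and 1×A: area 12 ≤ 13, yield 1·11 + 1·9 = 20.
No other integer combination yields more.

20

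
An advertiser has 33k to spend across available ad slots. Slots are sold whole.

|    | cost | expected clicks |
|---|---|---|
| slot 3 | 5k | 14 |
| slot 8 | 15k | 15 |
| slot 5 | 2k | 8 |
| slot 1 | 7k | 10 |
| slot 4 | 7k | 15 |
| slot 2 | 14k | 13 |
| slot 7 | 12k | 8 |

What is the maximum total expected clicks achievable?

55

slot 3 + slot 8 + slot 5 + slot 4: cost 5 + 15 + 2 + 7 = 29 ≤ 33, expected clicks 14 + 15 + 8 + 15 = 52.
slot 3 + slot 1 + slot 4 + slot 2: cost 5 + 7 + 7 + 14 = 33 ≤ 33, expected clicks 14 + 10 + 15 + 13 = 52.
slot 3 + slot 5 + slot 1 + slot 4 + slot 7: cost 5 + 2 + 7 + 7 + 12 = 33 ≤ 33, expected clicks 14 + 8 + 10 + 15 + 8 = 55.
Best is slot 3, slot 5, slot 1, slot 4, and slot 7 with total expected clicks 55.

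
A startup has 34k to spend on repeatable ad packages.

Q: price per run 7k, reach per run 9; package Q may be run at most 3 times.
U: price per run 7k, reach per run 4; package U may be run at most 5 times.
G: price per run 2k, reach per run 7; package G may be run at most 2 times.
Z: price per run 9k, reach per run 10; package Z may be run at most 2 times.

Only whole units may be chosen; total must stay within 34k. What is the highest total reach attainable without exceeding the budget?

3×Q, 2×G, and 1×Z: price 34 ≤ 34, reach 3·9 + 2·7 + 1·10 = 51.
2×Q, 1×U, 2×G, and 1×Z: price 34 ≤ 34, reach 2·9 + 1·4 + 2·7 + 1·10 = 46.
Best is 51.

51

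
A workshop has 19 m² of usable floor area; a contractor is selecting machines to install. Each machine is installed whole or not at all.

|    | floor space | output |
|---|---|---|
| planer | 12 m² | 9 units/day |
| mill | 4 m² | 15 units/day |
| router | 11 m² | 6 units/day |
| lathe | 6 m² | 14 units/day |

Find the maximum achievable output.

This is a 0-1 knapsack instance.
mill + lathe: floor space 4 + 6 = 10 ≤ 19, output 15 + 14 = 29.
planer + mill: floor space 12 + 4 = 16 ≤ 19, output 9 + 15 = 24.
Best is mill and lathe with total output 29.

29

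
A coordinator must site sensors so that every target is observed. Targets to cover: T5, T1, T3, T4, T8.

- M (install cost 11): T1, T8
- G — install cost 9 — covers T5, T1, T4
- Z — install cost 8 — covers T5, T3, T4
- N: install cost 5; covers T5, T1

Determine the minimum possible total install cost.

19

Choose M and Z: together they cover T5, T1, T3, T4, T8 — every target.
Total install cost: 11 + 8 = 19.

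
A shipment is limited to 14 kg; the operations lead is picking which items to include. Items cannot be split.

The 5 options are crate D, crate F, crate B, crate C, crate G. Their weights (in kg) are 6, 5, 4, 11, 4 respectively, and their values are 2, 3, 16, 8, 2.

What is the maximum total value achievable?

Treat it as a binary knapsack problem.
Allowing fractional choices, the relaxed optimum would be about 23.3, but items are indivisible.
crate F + crate B + crate G: weight 5 + 4 + 4 = 13 ≤ 14, value 3 + 16 + 2 = 21.
crate D + crate B + crate G: weight 6 + 4 + 4 = 14 ≤ 14, value 2 + 16 + 2 = 20.
Best is crate F, crate B, and crate G with total value 21.

21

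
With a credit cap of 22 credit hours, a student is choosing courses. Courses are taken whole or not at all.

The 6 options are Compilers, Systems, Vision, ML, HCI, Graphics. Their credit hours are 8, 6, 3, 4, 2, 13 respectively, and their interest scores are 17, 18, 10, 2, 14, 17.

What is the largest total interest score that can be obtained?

Treat it as a binary knapsack problem.
Take Compilers, Systems, Vision, and HCI: credit hours 8 + 6 + 3 + 2 = 19 ≤ 22, interest score 17 + 18 + 10 + 14 = 59.
No other feasible combination does better.

59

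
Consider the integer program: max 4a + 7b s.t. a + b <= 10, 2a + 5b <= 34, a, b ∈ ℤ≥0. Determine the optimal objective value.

52

Relaxing integrality, the LP optimum is 54.00 at (a,b) = (5.33, 4.67), which is not an integer point.
(a,b)=(6,4): 1·6+1·4=10≤10, 2·6+5·4=32≤34, objective 52.
(a,b)=(4,5): 1·4+1·5=9≤10, 2·4+5·5=33≤34, objective 51.
(a,b)=(7,3): 1·7+1·3=10≤10, 2·7+5·3=29≤34, objective 49.
The best lattice point is (6,4), giving 52.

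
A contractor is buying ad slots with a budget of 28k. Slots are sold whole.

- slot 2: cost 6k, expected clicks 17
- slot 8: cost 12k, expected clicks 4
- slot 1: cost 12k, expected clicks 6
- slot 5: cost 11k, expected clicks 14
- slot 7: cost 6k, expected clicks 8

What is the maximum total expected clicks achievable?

39

slot 2 + slot 5: cost 6 + 11 = 17 ≤ 28, expected clicks 17 + 14 = 31.
slot 2 + slot 5 + slot 7: cost 6 + 11 + 6 = 23 ≤ 28, expected clicks 17 + 14 + 8 = 39.
Best is slot 2, slot 5, and slot 7 with total expected clicks 39.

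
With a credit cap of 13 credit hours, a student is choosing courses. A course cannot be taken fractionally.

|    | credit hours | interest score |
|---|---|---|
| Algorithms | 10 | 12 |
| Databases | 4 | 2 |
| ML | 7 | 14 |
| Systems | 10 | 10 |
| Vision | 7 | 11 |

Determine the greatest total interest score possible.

16

Allowing fractional choices, the relaxed optimum would be about 23.4, but courses are indivisible.
Databases + ML: credit hours 4 + 7 = 11 ≤ 13, interest score 2 + 14 = 16.
ML: credit hours 7 ≤ 13, interest score 14.
Best is Databases and ML with total interest score 16.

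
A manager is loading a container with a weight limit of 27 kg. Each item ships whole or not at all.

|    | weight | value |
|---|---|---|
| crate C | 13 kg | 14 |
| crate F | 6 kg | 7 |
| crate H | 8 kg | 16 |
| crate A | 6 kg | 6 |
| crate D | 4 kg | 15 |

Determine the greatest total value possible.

Allowing fractional choices, the relaxed optimum would be about 47.7, but items are indivisible.
crate C + crate H + crate D: weight 13 + 8 + 4 = 25 ≤ 27, value 14 + 16 + 15 = 45.
crate F + crate H + crate D: weight 6 + 8 + 4 = 18 ≤ 27, value 7 + 16 + 15 = 38.
crate F + crate H + crate A + crate D: weight 6 + 8 + 6 + 4 = 24 ≤ 27, value 7 + 16 + 6 + 15 = 44.
Best is crate C, crate H, and crate D with total value 45.

45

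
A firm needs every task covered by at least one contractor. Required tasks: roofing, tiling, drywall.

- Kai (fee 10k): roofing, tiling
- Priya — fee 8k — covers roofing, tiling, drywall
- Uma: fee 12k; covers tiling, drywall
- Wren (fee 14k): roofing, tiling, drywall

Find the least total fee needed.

8

This is a weighted set-cover instance.
Priya alone covers roofing, tiling, drywall — every task.
Total fee: 8.
No cover costs less than 8.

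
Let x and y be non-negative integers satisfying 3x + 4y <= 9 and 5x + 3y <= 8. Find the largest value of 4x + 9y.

18

Relaxing integrality, the LP optimum is 20.25 at (x,y) = (0, 2.25), which is not an integer point.
(x,y)=(0,2): 3·0+4·2=8≤9, 5·0+3·2=6≤8, objective 18.
(x,y)=(1,1): 3·1+4·1=7≤9, 5·1+3·1=8≤8, objective 13.
(x,y)=(0,1): 3·0+4·1=4≤9, 5·0+3·1=3≤8, objective 9.
Maximum is 18 at (x,y)=(0,2).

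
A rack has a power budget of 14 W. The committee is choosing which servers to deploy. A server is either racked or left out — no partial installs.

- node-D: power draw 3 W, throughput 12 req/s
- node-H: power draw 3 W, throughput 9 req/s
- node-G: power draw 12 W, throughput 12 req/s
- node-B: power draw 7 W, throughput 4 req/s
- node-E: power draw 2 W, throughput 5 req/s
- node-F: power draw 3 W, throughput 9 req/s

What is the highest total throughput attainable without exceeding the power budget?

35

This is a 0-1 knapsack instance.
Allowing fractional choices, the relaxed optimum would be about 38.0, but servers are indivisible.
node-D + node-H + node-E + node-F: power draw 3 + 3 + 2 + 3 = 11 ≤ 14, throughput 12 + 9 + 5 + 9 = 35.
node-D + node-H + node-F: power draw 3 + 3 + 3 = 9 ≤ 14, throughput 12 + 9 + 9 = 30.
Best is node-D, node-H, node-E, and node-F with total throughput 35.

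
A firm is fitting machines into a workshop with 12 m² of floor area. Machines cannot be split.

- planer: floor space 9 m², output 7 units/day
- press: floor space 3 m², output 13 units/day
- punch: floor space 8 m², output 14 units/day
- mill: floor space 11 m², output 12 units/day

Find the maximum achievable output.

Take press and punch: floor space 3 + 8 = 11 ≤ 12, output 13 + 14 = 27.
No other feasible combination does better.

27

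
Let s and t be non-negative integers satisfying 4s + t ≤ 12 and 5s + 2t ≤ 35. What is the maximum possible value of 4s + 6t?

(s,t)=(0,12): 4·0+1·12=12≤12, 5·0+2·12=24≤35, objective 72.
(s,t)=(0,11): 4·0+1·11=11≤12, 5·0+2·11=22≤35, objective 66.
No feasible integer point exceeds 72.

72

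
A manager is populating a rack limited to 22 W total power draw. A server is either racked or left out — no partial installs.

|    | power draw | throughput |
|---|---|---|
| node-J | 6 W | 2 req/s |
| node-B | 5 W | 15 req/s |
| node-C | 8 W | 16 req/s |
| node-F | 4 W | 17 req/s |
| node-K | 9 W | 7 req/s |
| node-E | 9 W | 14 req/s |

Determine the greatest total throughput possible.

This is an integer program with binary decision variables.
Allowing fractional choices, the relaxed optimum would be about 55.8, but servers are indivisible.
node-B + node-F + node-E: power draw 5 + 4 + 9 = 18 ≤ 22, throughput 15 + 17 + 14 = 46.
node-B + node-C + node-F: power draw 5 + 8 + 4 = 17 ≤ 22, throughput 15 + 16 + 17 = 48.
node-C + node-F + node-E: power draw 8 + 4 + 9 = 21 ≤ 22, throughput 16 + 17 + 14 = 47.
Best is node-B, node-C, and node-F with total throughput 48.

48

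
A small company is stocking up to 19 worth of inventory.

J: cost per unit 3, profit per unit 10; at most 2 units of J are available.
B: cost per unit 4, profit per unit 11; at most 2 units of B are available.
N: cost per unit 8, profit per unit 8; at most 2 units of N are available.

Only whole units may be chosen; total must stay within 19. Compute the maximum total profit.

Take 2×J and 2×B: cost 14 ≤ 19, profit 2·10 + 2·11 = 42.
J has the best ratio (10/3) and is taken to its limit of 2; remaining capacity is filled optimally with the others.

42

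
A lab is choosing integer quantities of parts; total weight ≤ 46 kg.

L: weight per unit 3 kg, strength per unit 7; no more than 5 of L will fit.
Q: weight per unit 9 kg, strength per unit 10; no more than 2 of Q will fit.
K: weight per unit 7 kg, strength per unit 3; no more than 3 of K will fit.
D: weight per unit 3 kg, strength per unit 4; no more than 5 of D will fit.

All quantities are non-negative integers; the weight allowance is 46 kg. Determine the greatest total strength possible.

Take 5×L, 2×Q, and 4×D: weight 45 ≤ 46, strength 5·7 + 2·10 + 4·4 = 71.
L has the best ratio (7/3) and is taken to its limit of 5; remaining capacity is filled optimally with the others.

71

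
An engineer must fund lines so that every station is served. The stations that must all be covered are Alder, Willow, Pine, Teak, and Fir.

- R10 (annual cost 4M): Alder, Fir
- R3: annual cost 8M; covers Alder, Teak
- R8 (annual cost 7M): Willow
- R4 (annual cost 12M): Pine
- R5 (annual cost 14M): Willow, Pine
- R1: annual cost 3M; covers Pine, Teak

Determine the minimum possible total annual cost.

This is an integer covering problem.
Choose R10, R8, and R1: together they cover Alder, Willow, Pine, Teak, Fir — every station.
Total annual cost: 4 + 7 + 3 = 14.
No cover costs less than 14.

14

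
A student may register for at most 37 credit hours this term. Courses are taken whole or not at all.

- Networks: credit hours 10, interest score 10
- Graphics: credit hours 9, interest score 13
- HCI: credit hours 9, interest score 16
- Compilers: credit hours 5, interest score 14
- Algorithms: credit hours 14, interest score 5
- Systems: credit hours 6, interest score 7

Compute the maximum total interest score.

Allowing fractional choices, the relaxed optimum would be about 58.0, but courses are indivisible.
Graphics + HCI + Compilers + Algorithms: credit hours 9 + 9 + 5 + 14 = 37 ≤ 37, interest score 13 + 16 + 14 + 5 = 48.
Networks + Graphics + HCI + Compilers: credit hours 10 + 9 + 9 + 5 = 33 ≤ 37, interest score 10 + 13 + 16 + 14 = 53.
Graphics + HCI + Compilers + Systems: credit hours 9 + 9 + 5 + 6 = 29 ≤ 37, interest score 13 + 16 + 14 + 7 = 50.
Best is Networks, Graphics, HCI, and Compilers with total interest score 53.

53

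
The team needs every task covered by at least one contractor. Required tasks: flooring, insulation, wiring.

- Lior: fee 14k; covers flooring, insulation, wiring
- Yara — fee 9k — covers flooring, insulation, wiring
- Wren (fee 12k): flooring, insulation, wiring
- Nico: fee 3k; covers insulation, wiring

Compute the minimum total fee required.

9

This is an integer covering problem.
The greedy cost-per-new-task heuristic would pick Nico and Yara for 12, but a cheaper cover exists.
Yara alone covers flooring, insulation, wiring — every task.
Total fee: 9.
No cover costs less than 9.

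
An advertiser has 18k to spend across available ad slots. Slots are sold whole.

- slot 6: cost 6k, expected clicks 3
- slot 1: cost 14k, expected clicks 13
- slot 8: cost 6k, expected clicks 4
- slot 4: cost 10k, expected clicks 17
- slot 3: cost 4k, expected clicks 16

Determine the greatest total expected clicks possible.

Treat it as a binary knapsack problem.
Allowing fractional choices, the relaxed optimum would be about 36.7, but ad slots are indivisible.
slot 1 + slot 3: cost 14 + 4 = 18 ≤ 18, expected clicks 13 + 16 = 29.
slot 4 + slot 3: cost 10 + 4 = 14 ≤ 18, expected clicks 17 + 16 = 33.
Best is slot 4 and slot 3 with total expected clicks 33.

33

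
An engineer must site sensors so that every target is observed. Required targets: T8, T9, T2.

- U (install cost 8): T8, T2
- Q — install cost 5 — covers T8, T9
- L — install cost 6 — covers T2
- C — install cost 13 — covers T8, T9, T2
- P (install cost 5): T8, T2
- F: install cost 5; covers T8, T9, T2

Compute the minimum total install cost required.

This is a weighted set-cover instance.
F alone covers T8, T9, T2 — every target.
Total install cost: 5.
No cover costs less than 5.

5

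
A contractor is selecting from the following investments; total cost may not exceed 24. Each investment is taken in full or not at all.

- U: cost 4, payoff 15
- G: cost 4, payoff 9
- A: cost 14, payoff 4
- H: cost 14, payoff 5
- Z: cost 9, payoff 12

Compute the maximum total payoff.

Take U, G, and Z: cost 4 + 4 + 9 = 17 ≤ 24, payoff 15 + 9 + 12 = 36.
No other feasible combination does better.

36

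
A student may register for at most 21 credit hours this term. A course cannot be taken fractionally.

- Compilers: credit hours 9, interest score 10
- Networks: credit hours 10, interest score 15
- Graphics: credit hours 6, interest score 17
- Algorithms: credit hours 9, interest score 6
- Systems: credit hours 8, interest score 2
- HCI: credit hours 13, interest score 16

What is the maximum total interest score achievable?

33

Take Graphics and HCI: credit hours 6 + 13 = 19 ≤ 21, interest score 17 + 16 = 33.
No other feasible combination does better.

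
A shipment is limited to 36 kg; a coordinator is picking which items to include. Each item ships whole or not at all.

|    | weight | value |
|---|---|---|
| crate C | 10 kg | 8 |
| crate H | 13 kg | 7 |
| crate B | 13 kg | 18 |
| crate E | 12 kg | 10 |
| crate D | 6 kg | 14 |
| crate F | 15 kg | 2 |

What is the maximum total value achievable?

crate B + crate E + crate D: weight 13 + 12 + 6 = 31 ≤ 36, value 18 + 10 + 14 = 42.
crate C + crate B + crate D: weight 10 + 13 + 6 = 29 ≤ 36, value 8 + 18 + 14 = 40.
crate H + crate B + crate D: weight 13 + 13 + 6 = 32 ≤ 36, value 7 + 18 + 14 = 39.
Best is crate B, crate E, and crate D with total value 42.

42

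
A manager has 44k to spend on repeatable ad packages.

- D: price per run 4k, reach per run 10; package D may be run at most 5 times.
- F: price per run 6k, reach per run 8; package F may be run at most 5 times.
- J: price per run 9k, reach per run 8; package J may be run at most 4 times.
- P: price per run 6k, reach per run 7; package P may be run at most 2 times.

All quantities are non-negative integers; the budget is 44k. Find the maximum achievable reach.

82

D has the best ratio (10/4); taking only D gives at most 5×10 = 50 (stopped by the supply cap of 5).
Mixing does better — 5×D and 4×F: price 44 ≤ 44, reach 5·10 + 4·8 = 82.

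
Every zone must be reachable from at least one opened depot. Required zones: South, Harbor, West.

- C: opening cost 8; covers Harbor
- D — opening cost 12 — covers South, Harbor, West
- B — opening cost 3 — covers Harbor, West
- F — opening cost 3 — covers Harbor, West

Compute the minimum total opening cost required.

The greedy cost-per-new-zone heuristic would pick B and D for 15, but a cheaper cover exists.
D alone covers South, Harbor, West — every zone.
Total opening cost: 12.
No cover costs less than 12.

12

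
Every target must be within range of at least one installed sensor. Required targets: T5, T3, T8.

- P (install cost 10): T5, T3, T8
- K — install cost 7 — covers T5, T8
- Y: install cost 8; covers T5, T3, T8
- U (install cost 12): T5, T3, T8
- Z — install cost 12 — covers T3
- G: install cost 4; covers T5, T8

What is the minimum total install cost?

The greedy cost-per-new-target heuristic would pick G and Y for 12, but a cheaper cover exists.
Y alone covers T5, T3, T8 — every target.
Total install cost: 8.
No cover costs less than 8.

8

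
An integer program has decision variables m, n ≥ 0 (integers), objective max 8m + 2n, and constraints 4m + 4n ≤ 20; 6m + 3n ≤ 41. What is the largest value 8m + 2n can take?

(m,n)=(5,0): 4·5+4·0=20≤20, 6·5+3·0=30≤41, objective 40.
(m,n)=(4,1): 4·4+4·1=20≤20, 6·4+3·1=27≤41, objective 34.
(m,n)=(4,0): 4·4+4·0=16≤20, 6·4+3·0=24≤41, objective 32.
Maximum is 40 at (m,n)=(5,0).

40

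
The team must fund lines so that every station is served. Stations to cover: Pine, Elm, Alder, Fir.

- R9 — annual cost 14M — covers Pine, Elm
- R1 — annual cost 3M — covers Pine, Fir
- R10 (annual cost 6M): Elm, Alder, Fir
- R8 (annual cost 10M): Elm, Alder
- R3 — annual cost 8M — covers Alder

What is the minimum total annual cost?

This is a weighted set-cover instance.
Choose R1 and R10: together they cover Pine, Elm, Alder, Fir — every station.
Total annual cost: 3 + 6 = 9.

9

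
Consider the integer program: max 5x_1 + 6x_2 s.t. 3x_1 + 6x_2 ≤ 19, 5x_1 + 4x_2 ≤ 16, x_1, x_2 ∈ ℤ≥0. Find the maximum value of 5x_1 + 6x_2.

Relaxing integrality, the LP optimum is 21.22 at (x_1,x_2) = (1.11, 2.61), which is not an integer point.
(x_1,x_2)=(0,3) is feasible, giving 18.
(x_1,x_2)=(1,2) is feasible, giving 17.
(x_1,x_2)=(2,1) is feasible, giving 16.
Maximum is 18 at (x_1,x_2)=(0,3).

18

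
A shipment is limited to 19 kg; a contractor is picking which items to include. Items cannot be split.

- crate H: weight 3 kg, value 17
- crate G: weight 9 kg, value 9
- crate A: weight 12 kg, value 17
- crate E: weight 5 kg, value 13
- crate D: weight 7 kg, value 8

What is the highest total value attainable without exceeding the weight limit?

This is a 0-1 knapsack instance.
Allowing fractional choices, the relaxed optimum would be about 45.6, but items are indivisible.
crate H + crate E + crate D: weight 3 + 5 + 7 = 15 ≤ 19, value 17 + 13 + 8 = 38.
crate H + crate G + crate E: weight 3 + 9 + 5 = 17 ≤ 19, value 17 + 9 + 13 = 39.
crate H + crate A: weight 3 + 12 = 15 ≤ 19, value 17 + 17 = 34.
Best is crate H, crate G, and crate E with total value 39.

39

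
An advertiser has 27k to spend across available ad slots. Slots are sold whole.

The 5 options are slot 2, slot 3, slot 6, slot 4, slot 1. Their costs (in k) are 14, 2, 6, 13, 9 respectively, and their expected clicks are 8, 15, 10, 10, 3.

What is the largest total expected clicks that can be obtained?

This is a 0-1 knapsack instance.
Allowing fractional choices, the relaxed optimum would be about 38.4, but ad slots are indivisible.
slot 2 + slot 3 + slot 6: cost 14 + 2 + 6 = 22 ≤ 27, expected clicks 8 + 15 + 10 = 33.
slot 3 + slot 6 + slot 4: cost 2 + 6 + 13 = 21 ≤ 27, expected clicks 15 + 10 + 10 = 35.
Best is slot 3, slot 6, and slot 4 with total expected clicks 35.

35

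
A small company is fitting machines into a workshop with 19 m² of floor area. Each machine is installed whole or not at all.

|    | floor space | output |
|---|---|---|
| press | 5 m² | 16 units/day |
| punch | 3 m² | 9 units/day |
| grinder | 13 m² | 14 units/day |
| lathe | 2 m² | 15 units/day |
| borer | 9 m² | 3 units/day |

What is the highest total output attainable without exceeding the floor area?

43

Take press, punch, lathe, and borer: floor space 5 + 3 + 2 + 9 = 19 ≤ 19, output 16 + 9 + 15 + 3 = 43.
No other feasible combination does better.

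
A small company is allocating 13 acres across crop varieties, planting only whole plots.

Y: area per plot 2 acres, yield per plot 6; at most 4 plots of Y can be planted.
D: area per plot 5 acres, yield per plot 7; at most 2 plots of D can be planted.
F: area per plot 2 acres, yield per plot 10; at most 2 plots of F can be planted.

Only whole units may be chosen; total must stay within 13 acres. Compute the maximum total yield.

44

4×Y and 2×F: area 12 ≤ 13, yield 4·6 + 2·10 = 44.
2×Y, 1×D, and 2×F: area 13 ≤ 13, yield 2·6 + 1·7 + 2·10 = 39.
Best is 44.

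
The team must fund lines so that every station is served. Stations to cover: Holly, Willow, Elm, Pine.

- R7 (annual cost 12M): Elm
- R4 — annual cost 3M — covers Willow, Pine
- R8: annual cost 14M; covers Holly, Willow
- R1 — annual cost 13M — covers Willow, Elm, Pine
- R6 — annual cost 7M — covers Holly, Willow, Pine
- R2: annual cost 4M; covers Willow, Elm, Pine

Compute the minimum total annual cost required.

Choose R6 and R2: together they cover Holly, Willow, Elm, Pine — every station.
Total annual cost: 7 + 4 = 11.
No cover costs less than 11.

11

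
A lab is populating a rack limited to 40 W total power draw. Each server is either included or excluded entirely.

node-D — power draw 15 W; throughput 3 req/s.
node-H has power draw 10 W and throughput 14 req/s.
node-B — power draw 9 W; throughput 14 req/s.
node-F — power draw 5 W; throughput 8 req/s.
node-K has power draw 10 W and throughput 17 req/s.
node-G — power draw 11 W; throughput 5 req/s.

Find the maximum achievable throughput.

This is a 0-1 knapsack instance.
node-H + node-B + node-F + node-K: power draw 10 + 9 + 5 + 10 = 34 ≤ 40, throughput 14 + 14 + 8 + 17 = 53.
node-H + node-B + node-K + node-G: power draw 10 + 9 + 10 + 11 = 40 ≤ 40, throughput 14 + 14 + 17 + 5 = 50.
Best is node-H, node-B, node-F, and node-K with total throughput 53.

53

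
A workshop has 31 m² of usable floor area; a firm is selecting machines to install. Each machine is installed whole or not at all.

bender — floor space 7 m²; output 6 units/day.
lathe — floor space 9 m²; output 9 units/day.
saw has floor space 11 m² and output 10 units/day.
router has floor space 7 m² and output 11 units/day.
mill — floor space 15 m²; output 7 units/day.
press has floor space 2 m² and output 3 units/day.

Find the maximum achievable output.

lathe + saw + router + press: floor space 9 + 11 + 7 + 2 = 29 ≤ 31, output 9 + 10 + 11 + 3 = 33.
lathe + saw + router: floor space 9 + 11 + 7 = 27 ≤ 31, output 9 + 10 + 11 = 30.
bender + saw + router + press: floor space 7 + 11 + 7 + 2 = 27 ≤ 31, output 6 + 10 + 11 + 3 = 30.
Best is lathe, saw, router, and press with total output 33.

33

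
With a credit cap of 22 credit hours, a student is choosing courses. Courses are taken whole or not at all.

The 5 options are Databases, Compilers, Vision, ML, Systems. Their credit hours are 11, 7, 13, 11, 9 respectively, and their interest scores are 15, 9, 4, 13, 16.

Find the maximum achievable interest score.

31

Databases + ML: credit hours 11 + 11 = 22 ≤ 22, interest score 15 + 13 = 28.
ML + Systems: credit hours 11 + 9 = 20 ≤ 22, interest score 13 + 16 = 29.
Databases + Systems: credit hours 11 + 9 = 20 ≤ 22, interest score 15 + 16 = 31.
Best is Databases and Systems with total interest score 31.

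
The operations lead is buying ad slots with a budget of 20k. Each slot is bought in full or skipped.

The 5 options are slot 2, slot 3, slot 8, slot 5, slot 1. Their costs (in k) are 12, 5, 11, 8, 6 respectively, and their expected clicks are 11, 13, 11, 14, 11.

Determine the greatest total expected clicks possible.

38

This is an integer program with binary decision variables.
Take slot 3, slot 5, and slot 1: cost 5 + 8 + 6 = 19 ≤ 20, expected clicks 13 + 14 + 11 = 38.
No other feasible combination does better.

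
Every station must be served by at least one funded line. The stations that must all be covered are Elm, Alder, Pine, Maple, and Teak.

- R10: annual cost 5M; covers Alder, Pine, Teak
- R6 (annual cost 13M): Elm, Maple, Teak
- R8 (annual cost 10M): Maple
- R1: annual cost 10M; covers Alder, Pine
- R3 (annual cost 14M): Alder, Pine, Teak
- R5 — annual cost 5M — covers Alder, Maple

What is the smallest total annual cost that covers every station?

18

Choose R10 and R6: together they cover Elm, Alder, Pine, Maple, Teak — every station.
Total annual cost: 5 + 13 = 18.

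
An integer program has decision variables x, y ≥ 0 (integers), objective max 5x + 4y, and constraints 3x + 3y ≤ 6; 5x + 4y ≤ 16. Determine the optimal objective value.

(x,y)=(2,0): 3·2+3·0=6≤6, 5·2+4·0=10≤16, objective 10.
(x,y)=(1,1): 3·1+3·1=6≤6, 5·1+4·1=9≤16, objective 9.
(x,y)=(1,0): 3·1+3·0=3≤6, 5·1+4·0=5≤16, objective 5.
Maximum is 10 at (x,y)=(2,0).

10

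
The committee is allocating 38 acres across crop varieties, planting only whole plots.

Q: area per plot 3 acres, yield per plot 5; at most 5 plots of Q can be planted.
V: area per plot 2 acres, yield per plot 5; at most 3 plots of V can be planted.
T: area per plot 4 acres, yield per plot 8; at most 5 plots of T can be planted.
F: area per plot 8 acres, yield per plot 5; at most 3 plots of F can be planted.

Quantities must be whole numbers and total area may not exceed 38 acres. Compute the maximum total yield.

75

4×Q, 3×V, and 5×T: area 38 ≤ 38, yield 4·5 + 3·5 + 5·8 = 75.
5×Q, 3×V, and 4×T: area 37 ≤ 38, yield 5·5 + 3·5 + 4·8 = 72.
Best is 75.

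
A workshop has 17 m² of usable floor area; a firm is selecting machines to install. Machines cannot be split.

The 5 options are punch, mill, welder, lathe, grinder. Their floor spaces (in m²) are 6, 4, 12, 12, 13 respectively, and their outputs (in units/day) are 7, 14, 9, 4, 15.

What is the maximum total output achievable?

29

mill + grinder: floor space 4 + 13 = 17 ≤ 17, output 14 + 15 = 29.
mill + welder: floor space 4 + 12 = 16 ≤ 17, output 14 + 9 = 23.
Best is mill and grinder with total output 29.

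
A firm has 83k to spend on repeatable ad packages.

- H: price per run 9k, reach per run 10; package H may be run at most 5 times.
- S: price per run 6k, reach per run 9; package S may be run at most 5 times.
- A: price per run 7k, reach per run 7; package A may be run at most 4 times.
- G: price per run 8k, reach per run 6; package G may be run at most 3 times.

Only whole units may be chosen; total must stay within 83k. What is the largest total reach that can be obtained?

102

This is a bounded integer knapsack.
Take 5×H, 5×S, and 1×A: price 82 ≤ 83, reach 5·10 + 5·9 + 1·7 = 102.
S has the best ratio (9/6) and is taken to its limit of 5; remaining capacity is filled optimally with the others.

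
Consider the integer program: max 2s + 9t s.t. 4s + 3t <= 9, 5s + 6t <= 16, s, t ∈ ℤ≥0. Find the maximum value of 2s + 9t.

18

The continuous relaxation peaks at (0, 2.67) with value 24.00; rounding to a feasible lattice point costs some objective.
(s,t)=(0,2): 4·0+3·2=6≤9, 5·0+6·2=12≤16, objective 18.
(s,t)=(1,1): 4·1+3·1=7≤9, 5·1+6·1=11≤16, objective 11.
No feasible integer point exceeds 18.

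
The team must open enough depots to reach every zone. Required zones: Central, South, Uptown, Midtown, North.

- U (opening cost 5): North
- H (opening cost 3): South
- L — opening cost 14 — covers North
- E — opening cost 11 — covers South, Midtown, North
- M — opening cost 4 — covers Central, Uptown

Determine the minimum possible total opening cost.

The greedy cost-per-new-zone heuristic would pick M, H, U, and E for 23, but a cheaper cover exists.
Choose E and M: together they cover Central, South, Uptown, Midtown, North — every zone.
Total opening cost: 11 + 4 = 15.
No cover costs less than 15.

15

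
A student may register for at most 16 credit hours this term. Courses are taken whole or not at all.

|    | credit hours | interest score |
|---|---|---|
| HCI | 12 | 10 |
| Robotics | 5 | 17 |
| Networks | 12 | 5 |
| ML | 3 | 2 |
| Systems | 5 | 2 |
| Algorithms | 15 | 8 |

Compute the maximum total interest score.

Allowing fractional choices, the relaxed optimum would be about 26.2, but courses are indivisible.
Robotics + ML: credit hours 5 + 3 = 8 ≤ 16, interest score 17 + 2 = 19.
Robotics + Systems: credit hours 5 + 5 = 10 ≤ 16, interest score 17 + 2 = 19.
Robotics + ML + Systems: credit hours 5 + 3 + 5 = 13 ≤ 16, interest score 17 + 2 + 2 = 21.
Best is Robotics, ML, and Systems with total interest score 21.

21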